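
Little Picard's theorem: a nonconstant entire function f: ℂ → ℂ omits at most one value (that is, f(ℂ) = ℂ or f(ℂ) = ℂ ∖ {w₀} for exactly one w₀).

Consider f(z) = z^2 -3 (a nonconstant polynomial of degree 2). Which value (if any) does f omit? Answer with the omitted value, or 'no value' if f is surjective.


Little Picard bounds the complement of f(ℂ) to at most one point.
For every w ∈ ℂ, the equation p(z) − w = 0 is a nonconstant polynomial in z and hence has at least one root by the fundamental theorem of algebra. So p is surjective onto ℂ, omitting no value.

Omitted value: no value.


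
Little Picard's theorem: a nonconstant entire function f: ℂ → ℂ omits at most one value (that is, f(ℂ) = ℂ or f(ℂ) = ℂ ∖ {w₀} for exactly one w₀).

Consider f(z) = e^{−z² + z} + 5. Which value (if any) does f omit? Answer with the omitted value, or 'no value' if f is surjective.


Little Picard bounds the complement of f(ℂ) to at most one point.
The exponent g(z) = −z² + z is a nonconstant polynomial, hence surjective onto ℂ. So e^{g(z)} takes every value in {e^w : w ∈ ℂ} = ℂ ∖ {0}. Adding 5 shifts the range to ℂ ∖ {5}. f omits exactly 5.

Omitted value: 5.


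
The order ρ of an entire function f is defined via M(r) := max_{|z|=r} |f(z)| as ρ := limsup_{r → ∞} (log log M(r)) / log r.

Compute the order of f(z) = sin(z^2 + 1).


Write sin(w) = (e^{iw} ± e^{−iw})/(2 or 2i), so |sin(w)| ≤ e^{|w|}. With w = z^2 + 1, |w| ≤ 1r^2 + 1 on |z|=r, giving M(r) ≤ e^{1r^2 + 1} and ρ ≤ 2. For the lower bound, choose z on |z|=r with 1z^2 purely imaginary of modulus 1r^2; then |sin(z^2 + 1)| grows like e^{1r^2}/2, so ρ ≥ 2. Hence ρ = 2.
Therefore ρ = 2.

Order ρ = 2.


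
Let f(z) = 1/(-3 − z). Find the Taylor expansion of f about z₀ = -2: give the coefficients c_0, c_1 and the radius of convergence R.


Let w = z − z₀, so z = z₀ + w.
Then -3 − z = -3 − (z₀ + w) = (-3 − z₀) − w = -1 − w.
f(z) = 1/(-1 − w) = (1/(-1)) · 1/(1 − w/(-1)) = Σ_{n≥0} w^n / (-1)^(n+1).
So c_n = 1/(-1)^(n+1):
  c_0 = 1/(-1)^1 = -1.
  c_1 = 1/(-1)^2 = 1.
The series is valid for |w/d| < 1, i.e. |z − z₀| < |d|.
Radius of convergence: R = |-3 − z₀| = |-1| = 1 (distance from z₀ to the singularity z = -3).

c_0 = -1, c_1 = 1; R = 1.


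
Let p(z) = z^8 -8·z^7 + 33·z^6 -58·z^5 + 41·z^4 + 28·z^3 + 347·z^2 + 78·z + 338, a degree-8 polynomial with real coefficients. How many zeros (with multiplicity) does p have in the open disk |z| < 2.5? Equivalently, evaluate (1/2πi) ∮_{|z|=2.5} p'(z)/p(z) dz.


The zeros of p are: (-1 + 1i), (-1 - 1i), (2 + 3i), (2 - 3i), (0 + 1i), (0 - 1i), (3 + 2i), (3 - 2i).
Their magnitudes are: 1.414, 1.414, 3.606, 3.606, 1, 1, 3.606, 3.606.
Zeros with |z| < R = 2.5: (-1 + 1i), (-1 - 1i), (0 + 1i), (0 - 1i).
Count = 4.
By the argument principle, (1/2πi) ∮_{|z|=R} p'(z)/p(z) dz equals exactly this count.

Number of zeros inside |z| < 2.5: 4.


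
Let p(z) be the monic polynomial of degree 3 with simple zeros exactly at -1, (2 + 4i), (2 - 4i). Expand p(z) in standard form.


The polynomial is p(z) = ∏_{α ∈ S} (z − α), where S = {-1, (2 + 4i), (2 - 4i)}.
Expanding the product yields: p(z) = z^3 -3·z^2 + 16·z + 20.
Note conjugate pairs combine to real quadratics: (z − (2+4i))(z − (2−4i)) = z² − 4z + 20.
The resulting polynomial has degree 3 and real coefficients as required.

p(z) = z^3 -3·z^2 + 16·z + 20.


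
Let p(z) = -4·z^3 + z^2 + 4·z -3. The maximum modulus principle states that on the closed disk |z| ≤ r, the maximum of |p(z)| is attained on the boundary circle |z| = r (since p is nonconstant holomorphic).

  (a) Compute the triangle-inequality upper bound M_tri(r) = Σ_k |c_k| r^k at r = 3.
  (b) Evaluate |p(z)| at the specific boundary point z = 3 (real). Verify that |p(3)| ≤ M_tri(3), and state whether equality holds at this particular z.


Coefficients: c_0 = -3, c_1 = 4, c_2 = 1, c_3 = -4. Radius r = 3.
Part (a). Triangle bound: M_tri(r) = Σ_k |c_k| r^k
  = |-3|·3^0 + |4|·3^1 + |1|·3^2 + |-4|·3^3
  = 3 + 12 + 9 + 108 = 132.
This bounds M(r) := max_{|z|=r} |p(z)| from above; equality holds iff all terms c_k z^k can be made to align in phase at a single z on |z|=r.
Part (b). At z = 3 (real, on the circle |z| = r):
  p(3) = (-3)·3^0 + (4)·3^1 + (1)·3^2 + (-4)·3^3 = -90.
  |p(3)| = 90.
Check: |p(3)| = 90 ≤ 132 = M_tri(3). ✓ Equality does not hold at z = 3 (the coefficients have mixed signs, so the terms do not all align in phase there).

M_tri(3) = 132; |p(3)| = 90; equality at z=3: no.


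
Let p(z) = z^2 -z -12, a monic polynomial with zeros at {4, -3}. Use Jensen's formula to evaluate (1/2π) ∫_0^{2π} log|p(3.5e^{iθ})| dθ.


Zeros: -3, 4; r = 3.5.
Inside |z| < r: -3. Outside (|z| ≥ r): 4.
p(0) = -12, so log|p(0)| = log(12) = 2.4849.
Apply Jensen: I(r) = log|p(0)| + Σ_k log(r/|z_k|), summed over zeros inside |z| < r.
  log(r/|z_k|) for z_k = -3: log(3.5/3) = 0.1542
  Outside zeros (4) contribute nothing to the Jensen sum.
Sum over inside zeros: 0.1542.
I(r) = log|p(0)| + (inside sum) = 2.4849 + 0.1542 = 2.6391.
Note: since some zeros are outside |z| ≤ r, the simplified n·log(r) form does NOT apply — only the inside zeros contribute.

I(r) ≈ 2.6391.


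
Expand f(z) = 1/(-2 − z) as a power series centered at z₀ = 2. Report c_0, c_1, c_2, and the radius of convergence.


Let w = z − z₀, so z = z₀ + w.
Then -2 − z = -2 − (z₀ + w) = (-2 − z₀) − w = -4 − w.
f(z) = 1/(-4 − w) = (1/(-4)) · 1/(1 − w/(-4)) = Σ_{n≥0} w^n / (-4)^(n+1).
So c_n = 1/(-4)^(n+1):
  c_0 = 1/(-4)^1 = -1/4.
  c_1 = 1/(-4)^2 = 1/16.
  c_2 = 1/(-4)^3 = -1/64.
The series is valid for |w/d| < 1, i.e. |z − z₀| < |d|.
Radius of convergence: R = |-2 − z₀| = |-4| = 4 (distance from z₀ to the singularity z = -2).

c_0 = -1/4, c_1 = 1/16, c_2 = -1/64; R = 4.


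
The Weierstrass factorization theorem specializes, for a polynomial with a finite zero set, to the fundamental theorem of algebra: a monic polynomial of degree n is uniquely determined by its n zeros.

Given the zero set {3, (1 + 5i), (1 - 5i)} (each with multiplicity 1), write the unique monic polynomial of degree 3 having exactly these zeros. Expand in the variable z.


The polynomial is p(z) = ∏_{α ∈ S} (z − α), where S = {3, (1 + 5i), (1 - 5i)}.
Expanding the product yields: p(z) = z^3 -5·z^2 + 32·z -78.
Note conjugate pairs combine to real quadratics: (z − (1+5i))(z − (1−5i)) = z² − 2z + 26.
The resulting polynomial has degree 3 and real coefficients as required.

p(z) = z^3 -5·z^2 + 32·z -78.


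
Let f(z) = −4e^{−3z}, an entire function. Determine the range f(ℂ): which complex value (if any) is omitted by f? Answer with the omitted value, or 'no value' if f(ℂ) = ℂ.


Little Picard bounds the complement of f(ℂ) to at most one point.
e^{−3z} is never zero on ℂ, so -4·e^{−3z} takes every value in ℂ ∖ {0}. Adding 0 shifts the range to ℂ ∖ {0}. Thus f omits exactly the value 0.

Omitted value: 0.


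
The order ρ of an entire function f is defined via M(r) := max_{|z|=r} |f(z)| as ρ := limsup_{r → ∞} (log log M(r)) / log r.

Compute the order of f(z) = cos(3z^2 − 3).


Write cos(w) = (e^{iw} ± e^{−iw})/(2 or 2i), so |cos(w)| ≤ e^{|w|}. With w = 3z^2 − 3, |w| ≤ 3r^2 + 3 on |z|=r, giving M(r) ≤ e^{3r^2 + 3} and ρ ≤ 2. For the lower bound, choose z on |z|=r with 3z^2 purely imaginary of modulus 3r^2; then |cos(3z^2 − 3)| grows like e^{3r^2}/2, so ρ ≥ 2. Hence ρ = 2.
Therefore ρ = 2.

Order ρ = 2.


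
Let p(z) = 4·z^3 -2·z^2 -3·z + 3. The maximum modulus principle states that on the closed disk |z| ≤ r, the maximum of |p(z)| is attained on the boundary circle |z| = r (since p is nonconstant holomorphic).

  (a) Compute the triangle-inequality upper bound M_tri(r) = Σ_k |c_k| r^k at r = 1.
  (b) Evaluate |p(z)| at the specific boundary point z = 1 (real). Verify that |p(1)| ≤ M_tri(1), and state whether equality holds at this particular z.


Coefficients: c_0 = 3, c_1 = -3, c_2 = -2, c_3 = 4. Radius r = 1.
Part (a). Triangle bound: M_tri(r) = Σ_k |c_k| r^k
  = |3|·1^0 + |-3|·1^1 + |-2|·1^2 + |4|·1^3
  = 3 + 3 + 2 + 4 = 12.
This bounds M(r) := max_{|z|=r} |p(z)| from above; equality holds iff all terms c_k z^k can be made to align in phase at a single z on |z|=r.
Part (b). At z = 1 (real, on the circle |z| = r):
  p(1) = (3)·1^0 + (-3)·1^1 + (-2)·1^2 + (4)·1^3 = 2.
  |p(1)| = 2.
Check: |p(1)| = 2 ≤ 12 = M_tri(1). ✓ Equality does not hold at z = 1 (the coefficients have mixed signs, so the terms do not all align in phase there).

M_tri(1) = 12; |p(1)| = 2; equality at z=1: no.


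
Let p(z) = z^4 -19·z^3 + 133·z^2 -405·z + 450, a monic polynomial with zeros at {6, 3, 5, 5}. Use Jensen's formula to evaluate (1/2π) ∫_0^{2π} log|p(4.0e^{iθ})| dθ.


Zeros: 3, 5, 5, 6; r = 4.0.
Inside |z| < r: 3. Outside (|z| ≥ r): 5, 5, 6.
p(0) = 450, so log|p(0)| = log(450) = 6.1092.
Apply Jensen: I(r) = log|p(0)| + Σ_k log(r/|z_k|), summed over zeros inside |z| < r.
  log(r/|z_k|) for z_k = 3: log(4.0/3) = 0.2877
  Outside zeros (5, 5, 6) contribute nothing to the Jensen sum.
Sum over inside zeros: 0.2877.
I(r) = log|p(0)| + (inside sum) = 6.1092 + 0.2877 = 6.3969.
Note: since some zeros are outside |z| ≤ r, the simplified n·log(r) form does NOT apply — only the inside zeros contribute.

I(r) ≈ 6.3969.


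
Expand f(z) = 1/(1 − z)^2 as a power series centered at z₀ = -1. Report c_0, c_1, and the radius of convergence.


Let w = z − z₀, so z = z₀ + w.
Then 1 − z = 1 − (z₀ + w) = (1 − z₀) − w = 2 − w.
f(z) = 1/(2 − w)^2 = (1/(2)^2) · (1 − w/(2))^{−2}.
By the binomial series (1−u)^{−2} = Σ_{n≥0} C(n+1, 1) u^n for |u|<1, with u = w/(2):
  c_n = C(n+1, 1) / (2)^(n+2).
  c_0 = 1/(2)^2 = 1/4.
  c_1 = 2/(2)^3 = 1/4.
The series is valid for |w/d| < 1, i.e. |z − z₀| < |d|.
Radius of convergence: R = |1 − z₀| = |2| = 2 (distance from z₀ to the singularity z = 1).

c_0 = 1/4, c_1 = 1/4; R = 2.


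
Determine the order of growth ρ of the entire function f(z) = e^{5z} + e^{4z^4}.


Each summand is entire of order 1 and 4 respectively (as in the single-exponential case). The order of a sum is at most the max of the orders, so ρ ≤ 4. For the lower bound: on |z|=r choose arg z so that 4z^4 is real positive; then |e^{4z^4}| = e^{4r^4} while |e^{5z}| ≤ e^{5r^1} = o(e^{4r^4}). So |f| ≥ e^{4r^4}(1 − o(1)) and ρ ≥ 4. Hence ρ = max(1, 4) = 4.
Therefore ρ = 4.

Order ρ = 4.


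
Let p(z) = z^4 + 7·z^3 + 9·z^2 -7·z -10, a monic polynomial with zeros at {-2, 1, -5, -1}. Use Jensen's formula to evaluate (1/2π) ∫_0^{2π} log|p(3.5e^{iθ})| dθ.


Zeros: -5, -2, -1, 1; r = 3.5.
Inside |z| < r: -2, -1, 1. Outside (|z| ≥ r): -5.
p(0) = -10, so log|p(0)| = log(10) = 2.3026.
Apply Jensen: I(r) = log|p(0)| + Σ_k log(r/|z_k|), summed over zeros inside |z| < r.
  log(r/|z_k|) for z_k = -2: log(3.5/2) = 0.5596
  log(r/|z_k|) for z_k = 1: log(3.5/1) = 1.2528
  log(r/|z_k|) for z_k = -1: log(3.5/1) = 1.2528
  Outside zeros (-5) contribute nothing to the Jensen sum.
Sum over inside zeros: 3.0651.
I(r) = log|p(0)| + (inside sum) = 2.3026 + 3.0651 = 5.3677.
Note: since some zeros are outside |z| ≤ r, the simplified n·log(r) form does NOT apply — only the inside zeros contribute.

I(r) ≈ 5.3677.


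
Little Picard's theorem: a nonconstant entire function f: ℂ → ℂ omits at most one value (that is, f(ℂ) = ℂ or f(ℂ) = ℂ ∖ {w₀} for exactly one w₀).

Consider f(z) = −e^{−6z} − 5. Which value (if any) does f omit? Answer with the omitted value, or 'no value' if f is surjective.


Little Picard bounds the complement of f(ℂ) to at most one point.
e^{−6z} is never zero on ℂ, so -1·e^{−6z} takes every value in ℂ ∖ {0}. Adding -5 shifts the range to ℂ ∖ {-5}. Thus f omits exactly the value -5.

Omitted value: -5.


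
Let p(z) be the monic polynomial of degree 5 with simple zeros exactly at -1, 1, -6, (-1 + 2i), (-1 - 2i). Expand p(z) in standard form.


The polynomial is p(z) = ∏_{α ∈ S} (z − α), where S = {-1, 1, -6, (-1 + 2i), (-1 - 2i)}.
Expanding the product yields: p(z) = z^5 + 8·z^4 + 16·z^3 + 22·z^2 -17·z -30.
Note conjugate pairs combine to real quadratics: (z − (-1+2i))(z − (-1−2i)) = z² + 2z + 5.
The resulting polynomial has degree 5 and real coefficients as required.

p(z) = z^5 + 8·z^4 + 16·z^3 + 22·z^2 -17·z -30.


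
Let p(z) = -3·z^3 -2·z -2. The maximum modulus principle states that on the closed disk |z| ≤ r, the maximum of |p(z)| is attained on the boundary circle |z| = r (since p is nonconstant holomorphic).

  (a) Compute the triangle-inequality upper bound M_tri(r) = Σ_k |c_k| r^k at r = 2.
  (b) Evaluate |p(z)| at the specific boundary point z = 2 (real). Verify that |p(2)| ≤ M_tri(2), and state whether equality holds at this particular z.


Coefficients: c_0 = -2, c_1 = -2, c_2 = 0, c_3 = -3. Radius r = 2.
Part (a). Triangle bound: M_tri(r) = Σ_k |c_k| r^k
  = |-2|·2^0 + |-2|·2^1 + |0|·2^2 + |-3|·2^3
  = 2 + 4 + 0 + 24 = 30.
This bounds M(r) := max_{|z|=r} |p(z)| from above; equality holds iff all terms c_k z^k can be made to align in phase at a single z on |z|=r.
Part (b). At z = 2 (real, on the circle |z| = r):
  p(2) = (-2)·2^0 + (-2)·2^1 + (0)·2^2 + (-3)·2^3 = -30.
  |p(2)| = 30.
Since all nonzero coefficients share the same sign, |p(2)| = 30 = M_tri(2); the triangle bound is attained at z = 2, so in fact M(r) = 30.

M_tri(2) = 30; |p(2)| = 30; equality at z=2: yes.


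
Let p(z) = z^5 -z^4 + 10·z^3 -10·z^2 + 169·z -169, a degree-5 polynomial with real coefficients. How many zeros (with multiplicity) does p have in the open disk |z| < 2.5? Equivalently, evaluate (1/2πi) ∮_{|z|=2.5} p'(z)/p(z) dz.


The zeros of p are: (-2 + 3i), (-2 - 3i), (2 + 3i), (2 - 3i), 1.
Their magnitudes are: 3.606, 3.606, 3.606, 3.606, 1.
Zeros with |z| < R = 2.5: 1.
Count = 1.
By the argument principle, (1/2πi) ∮_{|z|=R} p'(z)/p(z) dz equals exactly this count.

Number of zeros inside |z| < 2.5: 1.


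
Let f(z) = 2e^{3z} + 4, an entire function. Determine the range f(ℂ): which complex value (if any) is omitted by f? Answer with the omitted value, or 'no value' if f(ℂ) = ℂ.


Little Picard bounds the complement of f(ℂ) to at most one point.
e^{3z} is never zero on ℂ, so 2·e^{3z} takes every value in ℂ ∖ {0}. Adding 4 shifts the range to ℂ ∖ {4}. Thus f omits exactly the value 4.

Omitted value: 4.


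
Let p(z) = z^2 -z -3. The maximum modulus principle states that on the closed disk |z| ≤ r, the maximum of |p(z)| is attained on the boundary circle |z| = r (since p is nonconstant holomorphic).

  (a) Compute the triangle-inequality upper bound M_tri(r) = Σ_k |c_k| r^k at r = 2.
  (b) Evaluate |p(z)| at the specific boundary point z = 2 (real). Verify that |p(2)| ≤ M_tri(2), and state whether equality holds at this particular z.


Coefficients: c_0 = -3, c_1 = -1, c_2 = 1. Radius r = 2.
Part (a). Triangle bound: M_tri(r) = Σ_k |c_k| r^k
  = |-3|·2^0 + |-1|·2^1 + |1|·2^2
  = 3 + 2 + 4 = 9.
This bounds M(r) := max_{|z|=r} |p(z)| from above; equality holds iff all terms c_k z^k can be made to align in phase at a single z on |z|=r.
Part (b). At z = 2 (real, on the circle |z| = r):
  p(2) = (-3)·2^0 + (-1)·2^1 + (1)·2^2 = -1.
  |p(2)| = 1.
Check: |p(2)| = 1 ≤ 9 = M_tri(2). ✓ Equality does not hold at z = 2 (the coefficients have mixed signs, so the terms do not all align in phase there).

M_tri(2) = 9; |p(2)| = 1; equality at z=2: no.


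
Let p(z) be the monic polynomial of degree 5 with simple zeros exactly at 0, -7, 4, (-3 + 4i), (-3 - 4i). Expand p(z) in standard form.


The polynomial is p(z) = ∏_{α ∈ S} (z − α), where S = {0, -7, 4, (-3 + 4i), (-3 - 4i)}.
Expanding the product yields: p(z) = z^5 + 9·z^4 + 15·z^3 -93·z^2 -700·z.
Note conjugate pairs combine to real quadratics: (z − (-3+4i))(z − (-3−4i)) = z² + 6z + 25.
The resulting polynomial has degree 5 and real coefficients as required.

p(z) = z^5 + 9·z^4 + 15·z^3 -93·z^2 -700·z.


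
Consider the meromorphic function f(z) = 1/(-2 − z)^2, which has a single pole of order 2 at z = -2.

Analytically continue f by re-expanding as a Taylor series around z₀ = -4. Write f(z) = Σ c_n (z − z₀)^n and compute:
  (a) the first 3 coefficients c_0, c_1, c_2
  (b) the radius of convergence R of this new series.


Let w = z − z₀, so z = z₀ + w.
Then -2 − z = -2 − (z₀ + w) = (-2 − z₀) − w = 2 − w.
f(z) = 1/(2 − w)^2 = (1/(2)^2) · (1 − w/(2))^{−2}.
By the binomial series (1−u)^{−2} = Σ_{n≥0} C(n+1, 1) u^n for |u|<1, with u = w/(2):
  c_n = C(n+1, 1) / (2)^(n+2).
  c_0 = 1/(2)^2 = 1/4.
  c_1 = 2/(2)^3 = 1/4.
  c_2 = 3/(2)^4 = 3/16.
The series is valid for |w/d| < 1, i.e. |z − z₀| < |d|.
Radius of convergence: R = |-2 − z₀| = |2| = 2 (distance from z₀ to the singularity z = -2).

c_0 = 1/4, c_1 = 1/4, c_2 = 3/16; R = 2.


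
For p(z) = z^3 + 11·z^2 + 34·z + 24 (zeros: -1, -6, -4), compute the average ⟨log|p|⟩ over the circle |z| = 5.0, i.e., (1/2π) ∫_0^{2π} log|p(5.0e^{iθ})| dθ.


Zeros: -6, -4, -1; r = 5.0.
Inside |z| < r: -4, -1. Outside (|z| ≥ r): -6.
p(0) = 24, so log|p(0)| = log(24) = 3.1781.
Apply Jensen: I(r) = log|p(0)| + Σ_k log(r/|z_k|), summed over zeros inside |z| < r.
  log(r/|z_k|) for z_k = -1: log(5.0/1) = 1.6094
  log(r/|z_k|) for z_k = -4: log(5.0/4) = 0.2231
  Outside zeros (-6) contribute nothing to the Jensen sum.
Sum over inside zeros: 1.8326.
I(r) = log|p(0)| + (inside sum) = 3.1781 + 1.8326 = 5.0106.
Note: since some zeros are outside |z| ≤ r, the simplified n·log(r) form does NOT apply — only the inside zeros contribute.

I(r) ≈ 5.0106.


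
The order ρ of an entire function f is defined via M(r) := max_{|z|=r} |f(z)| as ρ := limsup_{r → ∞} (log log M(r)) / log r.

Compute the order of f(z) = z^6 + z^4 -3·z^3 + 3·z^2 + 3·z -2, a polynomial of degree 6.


|f(z)| ≤ Σ|c_k|·r^k = O(r^6) as r → ∞. Polynomial growth is O(e^{r^ε}) for every ε > 0 (since r^6/e^{r^ε} → 0), so ρ ≤ ε for all ε > 0, i.e. ρ = 0. Every nonconstant polynomial has order 0.
Therefore ρ = 0.

Order ρ = 0.


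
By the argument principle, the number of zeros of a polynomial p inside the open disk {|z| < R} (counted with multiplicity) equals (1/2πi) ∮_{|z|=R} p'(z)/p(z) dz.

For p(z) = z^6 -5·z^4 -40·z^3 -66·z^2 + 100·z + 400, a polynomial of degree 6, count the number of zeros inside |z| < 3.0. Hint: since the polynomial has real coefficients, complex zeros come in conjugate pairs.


The zeros of p are: 2, (-2 + 1i), (-2 - 1i), (-1 + 3i), (-1 - 3i), 4.
Their magnitudes are: 2, 2.236, 2.236, 3.162, 3.162, 4.
Zeros with |z| < R = 3.0: 2, (-2 + 1i), (-2 - 1i).
Count = 3.
By the argument principle, (1/2πi) ∮_{|z|=R} p'(z)/p(z) dz equals exactly this count.

Number of zeros inside |z| < 3.0: 3.


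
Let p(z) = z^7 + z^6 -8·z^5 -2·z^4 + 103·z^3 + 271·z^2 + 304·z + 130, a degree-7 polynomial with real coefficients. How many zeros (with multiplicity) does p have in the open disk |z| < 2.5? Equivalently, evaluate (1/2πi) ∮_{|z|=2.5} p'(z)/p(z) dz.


The zeros of p are: (-2 + 1i), (-2 - 1i), (-1 + 1i), (-1 - 1i), (3 + 2i), (3 - 2i), -1.
Their magnitudes are: 2.236, 2.236, 1.414, 1.414, 3.606, 3.606, 1.
Zeros with |z| < R = 2.5: (-2 + 1i), (-2 - 1i), (-1 + 1i), (-1 - 1i), -1.
Count = 5.
By the argument principle, (1/2πi) ∮_{|z|=R} p'(z)/p(z) dz equals exactly this count.

Number of zeros inside |z| < 2.5: 5.


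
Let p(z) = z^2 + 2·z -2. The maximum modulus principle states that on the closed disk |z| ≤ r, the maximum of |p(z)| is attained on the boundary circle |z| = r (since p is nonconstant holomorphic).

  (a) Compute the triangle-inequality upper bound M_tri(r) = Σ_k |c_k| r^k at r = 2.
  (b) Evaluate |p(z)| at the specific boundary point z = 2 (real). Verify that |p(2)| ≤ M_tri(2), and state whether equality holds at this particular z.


Coefficients: c_0 = -2, c_1 = 2, c_2 = 1. Radius r = 2.
Part (a). Triangle bound: M_tri(r) = Σ_k |c_k| r^k
  = |-2|·2^0 + |2|·2^1 + |1|·2^2
  = 2 + 4 + 4 = 10.
This bounds M(r) := max_{|z|=r} |p(z)| from above; equality holds iff all terms c_k z^k can be made to align in phase at a single z on |z|=r.
Part (b). At z = 2 (real, on the circle |z| = r):
  p(2) = (-2)·2^0 + (2)·2^1 + (1)·2^2 = 6.
  |p(2)| = 6.
Check: |p(2)| = 6 ≤ 10 = M_tri(2). ✓ Equality does not hold at z = 2 (the coefficients have mixed signs, so the terms do not all align in phase there).

M_tri(2) = 10; |p(2)| = 6; equality at z=2: no.


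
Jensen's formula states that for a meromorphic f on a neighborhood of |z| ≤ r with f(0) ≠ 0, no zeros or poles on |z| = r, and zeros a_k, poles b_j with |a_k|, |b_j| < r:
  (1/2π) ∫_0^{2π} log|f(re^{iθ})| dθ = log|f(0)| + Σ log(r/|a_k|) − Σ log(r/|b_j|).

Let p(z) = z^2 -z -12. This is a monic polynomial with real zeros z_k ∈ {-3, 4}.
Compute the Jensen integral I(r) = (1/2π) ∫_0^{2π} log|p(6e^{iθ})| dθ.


Zeros: -3, 4; r = 6.
Inside |z| < r: -3, 4. Outside (|z| ≥ r): ∅.
p(0) = -12, so log|p(0)| = log(12) = 2.4849.
Apply Jensen: I(r) = log|p(0)| + Σ_k log(r/|z_k|), summed over zeros inside |z| < r.
  log(r/|z_k|) for z_k = -3: log(6/3) = 0.6931
  log(r/|z_k|) for z_k = 4: log(6/4) = 0.4055
Sum over inside zeros: 1.0986.
I(r) = log|p(0)| + (inside sum) = 2.4849 + 1.0986 = 3.5835.
Closed form (all zeros inside, monic): I(r) = n·log(r) = 2·log(6) = 3.5835. ✓

I(r) ≈ 3.5835.


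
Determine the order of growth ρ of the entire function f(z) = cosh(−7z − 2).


cosh(w) is a linear combination of e^{iw} and e^{−iw} (or e^w, e^{−w} in the hyperbolic case), so |cosh(w)| ≤ e^{|w|}. With w = −7z − 2, |w| ≤ 7|z| + 2 = 7r + 2 on |z| = r, giving M(r) ≤ e^{7r + 2}, so ρ ≤ 1. On a suitable ray (z = it for sin/cos; z = t for sinh/cosh, t real → ∞), |cosh(−7z − 2)| grows like e^{7|t|}/2, so ρ ≥ 1. Hence ρ = 1.
Therefore ρ = 1.

Order ρ = 1.


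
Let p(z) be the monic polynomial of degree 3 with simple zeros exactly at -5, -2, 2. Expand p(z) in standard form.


The polynomial is p(z) = ∏_{α ∈ S} (z − α), where S = {-5, -2, 2}.
Expanding the product yields: p(z) = z^3 + 5·z^2 -4·z -20.
The resulting polynomial has degree 3 and real coefficients as required.

p(z) = z^3 + 5·z^2 -4·z -20.


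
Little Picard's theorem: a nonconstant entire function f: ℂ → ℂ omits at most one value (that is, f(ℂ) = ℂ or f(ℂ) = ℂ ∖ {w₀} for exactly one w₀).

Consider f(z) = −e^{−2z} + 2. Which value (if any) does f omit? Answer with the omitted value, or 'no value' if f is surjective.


Little Picard bounds the complement of f(ℂ) to at most one point.
e^{−2z} is never zero on ℂ, so -1·e^{−2z} takes every value in ℂ ∖ {0}. Adding 2 shifts the range to ℂ ∖ {2}. Thus f omits exactly the value 2.

Omitted value: 2.


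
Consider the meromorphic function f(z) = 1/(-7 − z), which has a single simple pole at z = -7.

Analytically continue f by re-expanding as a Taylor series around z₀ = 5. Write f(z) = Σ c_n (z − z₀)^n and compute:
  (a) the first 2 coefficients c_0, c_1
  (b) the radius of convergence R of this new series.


Let w = z − z₀, so z = z₀ + w.
Then -7 − z = -7 − (z₀ + w) = (-7 − z₀) − w = -12 − w.
f(z) = 1/(-12 − w) = (1/(-12)) · 1/(1 − w/(-12)) = Σ_{n≥0} w^n / (-12)^(n+1).
So c_n = 1/(-12)^(n+1):
  c_0 = 1/(-12)^1 = -1/12.
  c_1 = 1/(-12)^2 = 1/144.
The series is valid for |w/d| < 1, i.e. |z − z₀| < |d|.
Radius of convergence: R = |-7 − z₀| = |-12| = 12 (distance from z₀ to the singularity z = -7).

c_0 = -1/12, c_1 = 1/144; R = 12.


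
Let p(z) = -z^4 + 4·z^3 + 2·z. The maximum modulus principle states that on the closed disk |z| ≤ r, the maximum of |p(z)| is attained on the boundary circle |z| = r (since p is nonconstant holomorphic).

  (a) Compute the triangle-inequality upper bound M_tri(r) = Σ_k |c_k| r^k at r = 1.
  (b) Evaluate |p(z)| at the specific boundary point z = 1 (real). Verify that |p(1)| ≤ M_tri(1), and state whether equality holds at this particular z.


Coefficients: c_0 = 0, c_1 = 2, c_2 = 0, c_3 = 4, c_4 = -1. Radius r = 1.
Part (a). Triangle bound: M_tri(r) = Σ_k |c_k| r^k
  = |0|·1^0 + |2|·1^1 + |0|·1^2 + |4|·1^3 + |-1|·1^4
  = 0 + 2 + 0 + 4 + 1 = 7.
This bounds M(r) := max_{|z|=r} |p(z)| from above; equality holds iff all terms c_k z^k can be made to align in phase at a single z on |z|=r.
Part (b). At z = 1 (real, on the circle |z| = r):
  p(1) = (0)·1^0 + (2)·1^1 + (0)·1^2 + (4)·1^3 + (-1)·1^4 = 5.
  |p(1)| = 5.
Check: |p(1)| = 5 ≤ 7 = M_tri(1). ✓ Equality does not hold at z = 1 (the coefficients have mixed signs, so the terms do not all align in phase there).

M_tri(1) = 7; |p(1)| = 5; equality at z=1: no.


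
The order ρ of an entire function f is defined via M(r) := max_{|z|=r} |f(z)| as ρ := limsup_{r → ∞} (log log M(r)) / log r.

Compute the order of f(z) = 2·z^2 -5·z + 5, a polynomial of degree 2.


|f(z)| ≤ Σ|c_k|·r^k = O(r^2) as r → ∞. Polynomial growth is O(e^{r^ε}) for every ε > 0 (since r^2/e^{r^ε} → 0), so ρ ≤ ε for all ε > 0, i.e. ρ = 0. Every nonconstant polynomial has order 0.
Therefore ρ = 0.

Order ρ = 0.


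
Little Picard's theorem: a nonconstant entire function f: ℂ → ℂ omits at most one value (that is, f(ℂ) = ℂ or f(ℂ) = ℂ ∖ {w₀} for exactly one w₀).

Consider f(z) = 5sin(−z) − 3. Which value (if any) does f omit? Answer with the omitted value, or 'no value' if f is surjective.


Little Picard bounds the complement of f(ℂ) to at most one point.
sin is entire and surjective onto ℂ: for every w ∈ ℂ, sin(ζ) = w has a solution ζ ∈ ℂ (e.g., via the complex inverse arcsin). With ζ = −z this gives z = ζ/(-1). Then 5·sin(−z) takes every value in 5·ℂ = ℂ, and adding -3 is a bijection of ℂ. So f is surjective and omits no value. (Note: only on the real line is sin bounded by [−1, 1].)

Omitted value: no value.


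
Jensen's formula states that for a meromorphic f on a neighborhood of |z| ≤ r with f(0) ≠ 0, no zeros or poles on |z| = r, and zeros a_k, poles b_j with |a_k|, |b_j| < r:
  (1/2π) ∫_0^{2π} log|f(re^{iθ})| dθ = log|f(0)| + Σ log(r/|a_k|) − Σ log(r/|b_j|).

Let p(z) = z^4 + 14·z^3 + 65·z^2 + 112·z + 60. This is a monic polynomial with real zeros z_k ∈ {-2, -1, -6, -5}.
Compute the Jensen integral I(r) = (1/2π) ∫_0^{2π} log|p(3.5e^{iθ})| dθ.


Zeros: -6, -5, -2, -1; r = 3.5.
Inside |z| < r: -2, -1. Outside (|z| ≥ r): -6, -5.
p(0) = 60, so log|p(0)| = log(60) = 4.0943.
Apply Jensen: I(r) = log|p(0)| + Σ_k log(r/|z_k|), summed over zeros inside |z| < r.
  log(r/|z_k|) for z_k = -2: log(3.5/2) = 0.5596
  log(r/|z_k|) for z_k = -1: log(3.5/1) = 1.2528
  Outside zeros (-6, -5) contribute nothing to the Jensen sum.
Sum over inside zeros: 1.8124.
I(r) = log|p(0)| + (inside sum) = 4.0943 + 1.8124 = 5.9067.
Note: since some zeros are outside |z| ≤ r, the simplified n·log(r) form does NOT apply — only the inside zeros contribute.

I(r) ≈ 5.9067.


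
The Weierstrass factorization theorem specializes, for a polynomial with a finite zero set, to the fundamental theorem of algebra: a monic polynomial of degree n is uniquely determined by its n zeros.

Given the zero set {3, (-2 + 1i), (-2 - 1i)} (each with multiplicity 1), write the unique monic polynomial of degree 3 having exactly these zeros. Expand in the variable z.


The polynomial is p(z) = ∏_{α ∈ S} (z − α), where S = {3, (-2 + 1i), (-2 - 1i)}.
Expanding the product yields: p(z) = z^3 + z^2 -7·z -15.
Note conjugate pairs combine to real quadratics: (z − (-2+1i))(z − (-2−1i)) = z² + 4z + 5.
The resulting polynomial has degree 3 and real coefficients as required.

p(z) = z^3 + z^2 -7·z -15.


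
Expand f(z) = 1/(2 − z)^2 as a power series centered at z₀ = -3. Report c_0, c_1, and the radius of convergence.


Let w = z − z₀, so z = z₀ + w.
Then 2 − z = 2 − (z₀ + w) = (2 − z₀) − w = 5 − w.
f(z) = 1/(5 − w)^2 = (1/(5)^2) · (1 − w/(5))^{−2}.
By the binomial series (1−u)^{−2} = Σ_{n≥0} C(n+1, 1) u^n for |u|<1, with u = w/(5):
  c_n = C(n+1, 1) / (5)^(n+2).
  c_0 = 1/(5)^2 = 1/25.
  c_1 = 2/(5)^3 = 2/125.
The series is valid for |w/d| < 1, i.e. |z − z₀| < |d|.
Radius of convergence: R = |2 − z₀| = |5| = 5 (distance from z₀ to the singularity z = 2).

c_0 = 1/25, c_1 = 2/125; R = 5.


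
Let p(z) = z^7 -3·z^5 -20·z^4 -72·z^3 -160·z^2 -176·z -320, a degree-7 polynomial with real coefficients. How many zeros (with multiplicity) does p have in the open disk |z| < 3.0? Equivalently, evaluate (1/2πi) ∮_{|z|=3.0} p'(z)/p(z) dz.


The zeros of p are: (0 + 2i), (0 - 2i), (0 + 2i), (0 - 2i), 4, (-2 + 1i), (-2 - 1i).
Their magnitudes are: 2, 2, 2, 2, 4, 2.236, 2.236.
Zeros with |z| < R = 3.0: (0 + 2i), (0 - 2i), (0 + 2i), (0 - 2i), (-2 + 1i), (-2 - 1i).
Count = 6.
By the argument principle, (1/2πi) ∮_{|z|=R} p'(z)/p(z) dz equals exactly this count.

Number of zeros inside |z| < 3.0: 6.


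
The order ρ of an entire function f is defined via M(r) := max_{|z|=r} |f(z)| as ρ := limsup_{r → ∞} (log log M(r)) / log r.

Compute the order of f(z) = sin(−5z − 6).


sin(w) is a linear combination of e^{iw} and e^{−iw} (or e^w, e^{−w} in the hyperbolic case), so |sin(w)| ≤ e^{|w|}. With w = −5z − 6, |w| ≤ 5|z| + 6 = 5r + 6 on |z| = r, giving M(r) ≤ e^{5r + 6}, so ρ ≤ 1. On a suitable ray (z = it for sin/cos; z = t for sinh/cosh, t real → ∞), |sin(−5z − 6)| grows like e^{5|t|}/2, so ρ ≥ 1. Hence ρ = 1.
Therefore ρ = 1.

Order ρ = 1.


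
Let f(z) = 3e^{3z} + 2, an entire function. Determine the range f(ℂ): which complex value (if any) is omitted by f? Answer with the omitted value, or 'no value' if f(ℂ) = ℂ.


Little Picard bounds the complement of f(ℂ) to at most one point.
e^{3z} is never zero on ℂ, so 3·e^{3z} takes every value in ℂ ∖ {0}. Adding 2 shifts the range to ℂ ∖ {2}. Thus f omits exactly the value 2.

Omitted value: 2.


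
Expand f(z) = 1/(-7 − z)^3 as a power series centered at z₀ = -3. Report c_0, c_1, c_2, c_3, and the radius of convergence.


Let w = z − z₀, so z = z₀ + w.
Then -7 − z = -7 − (z₀ + w) = (-7 − z₀) − w = -4 − w.
f(z) = 1/(-4 − w)^3 = (1/(-4)^3) · (1 − w/(-4))^{−3}.
By the binomial series (1−u)^{−3} = Σ_{n≥0} C(n+2, 2) u^n for |u|<1, with u = w/(-4):
  c_n = C(n+2, 2) / (-4)^(n+3).
  c_0 = 1/(-4)^3 = -1/64.
  c_1 = 3/(-4)^4 = 3/256.
  c_2 = 6/(-4)^5 = -3/512.
  c_3 = 10/(-4)^6 = 5/2048.
The series is valid for |w/d| < 1, i.e. |z − z₀| < |d|.
Radius of convergence: R = |-7 − z₀| = |-4| = 4 (distance from z₀ to the singularity z = -7).

c_0 = -1/64, c_1 = 3/256, c_2 = -3/512, c_3 = 5/2048; R = 4.


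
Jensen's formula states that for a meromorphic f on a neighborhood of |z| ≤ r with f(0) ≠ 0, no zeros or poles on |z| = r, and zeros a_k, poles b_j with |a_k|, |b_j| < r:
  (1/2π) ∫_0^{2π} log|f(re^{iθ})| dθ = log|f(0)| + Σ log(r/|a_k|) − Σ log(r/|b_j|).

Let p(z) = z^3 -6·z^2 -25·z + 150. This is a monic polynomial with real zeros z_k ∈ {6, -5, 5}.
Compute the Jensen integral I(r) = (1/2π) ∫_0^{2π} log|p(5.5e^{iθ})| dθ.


Zeros: -5, 5, 6; r = 5.5.
Inside |z| < r: -5, 5. Outside (|z| ≥ r): 6.
p(0) = 150, so log|p(0)| = log(150) = 5.0106.
Apply Jensen: I(r) = log|p(0)| + Σ_k log(r/|z_k|), summed over zeros inside |z| < r.
  log(r/|z_k|) for z_k = -5: log(5.5/5) = 0.0953
  log(r/|z_k|) for z_k = 5: log(5.5/5) = 0.0953
  Outside zeros (6) contribute nothing to the Jensen sum.
Sum over inside zeros: 0.1906.
I(r) = log|p(0)| + (inside sum) = 5.0106 + 0.1906 = 5.2013.
Note: since some zeros are outside |z| ≤ r, the simplified n·log(r) form does NOT apply — only the inside zeros contribute.

I(r) ≈ 5.2013.


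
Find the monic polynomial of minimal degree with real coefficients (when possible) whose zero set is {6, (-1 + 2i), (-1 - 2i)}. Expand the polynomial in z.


The polynomial is p(z) = ∏_{α ∈ S} (z − α), where S = {6, (-1 + 2i), (-1 - 2i)}.
Expanding the product yields: p(z) = z^3 -4·z^2 -7·z -30.
Note conjugate pairs combine to real quadratics: (z − (-1+2i))(z − (-1−2i)) = z² + 2z + 5.
The resulting polynomial has degree 3 and real coefficients as required.

p(z) = z^3 -4·z^2 -7·z -30.


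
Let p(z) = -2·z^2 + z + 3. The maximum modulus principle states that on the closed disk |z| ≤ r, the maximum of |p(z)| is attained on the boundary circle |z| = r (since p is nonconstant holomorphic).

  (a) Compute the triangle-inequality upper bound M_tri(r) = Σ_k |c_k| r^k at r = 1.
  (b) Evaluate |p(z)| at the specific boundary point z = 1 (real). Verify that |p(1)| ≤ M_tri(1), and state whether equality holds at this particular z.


Coefficients: c_0 = 3, c_1 = 1, c_2 = -2. Radius r = 1.
Part (a). Triangle bound: M_tri(r) = Σ_k |c_k| r^k
  = |3|·1^0 + |1|·1^1 + |-2|·1^2
  = 3 + 1 + 2 = 6.
This bounds M(r) := max_{|z|=r} |p(z)| from above; equality holds iff all terms c_k z^k can be made to align in phase at a single z on |z|=r.
Part (b). At z = 1 (real, on the circle |z| = r):
  p(1) = (3)·1^0 + (1)·1^1 + (-2)·1^2 = 2.
  |p(1)| = 2.
Check: |p(1)| = 2 ≤ 6 = M_tri(1). ✓ Equality does not hold at z = 1 (the coefficients have mixed signs, so the terms do not all align in phase there).

M_tri(1) = 6; |p(1)| = 2; equality at z=1: no.


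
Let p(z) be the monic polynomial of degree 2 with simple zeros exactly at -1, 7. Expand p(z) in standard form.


The polynomial is p(z) = ∏_{α ∈ S} (z − α), where S = {-1, 7}.
Expanding the product yields: p(z) = z^2 -6·z -7.
The resulting polynomial has degree 2 and real coefficients as required.

p(z) = z^2 -6·z -7.


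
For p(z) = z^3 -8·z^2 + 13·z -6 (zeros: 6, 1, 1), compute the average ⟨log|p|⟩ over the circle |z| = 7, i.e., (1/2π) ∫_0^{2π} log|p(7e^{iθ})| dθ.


Zeros: 1, 1, 6; r = 7.
Inside |z| < r: 1, 1, 6. Outside (|z| ≥ r): ∅.
p(0) = -6, so log|p(0)| = log(6) = 1.7918.
Apply Jensen: I(r) = log|p(0)| + Σ_k log(r/|z_k|), summed over zeros inside |z| < r.
  log(r/|z_k|) for z_k = 6: log(7/6) = 0.1542
  log(r/|z_k|) for z_k = 1: log(7/1) = 1.9459
  log(r/|z_k|) for z_k = 1: log(7/1) = 1.9459
Sum over inside zeros: 4.0460.
I(r) = log|p(0)| + (inside sum) = 1.7918 + 4.0460 = 5.8377.
Closed form (all zeros inside, monic): I(r) = n·log(r) = 3·log(7) = 5.8377. ✓

I(r) ≈ 5.8377.


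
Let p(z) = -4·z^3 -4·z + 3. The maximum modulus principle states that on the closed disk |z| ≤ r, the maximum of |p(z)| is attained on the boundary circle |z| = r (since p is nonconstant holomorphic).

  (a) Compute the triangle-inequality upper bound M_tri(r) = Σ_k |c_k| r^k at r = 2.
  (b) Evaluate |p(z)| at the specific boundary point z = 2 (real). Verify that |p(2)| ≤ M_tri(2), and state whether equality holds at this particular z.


Coefficients: c_0 = 3, c_1 = -4, c_2 = 0, c_3 = -4. Radius r = 2.
Part (a). Triangle bound: M_tri(r) = Σ_k |c_k| r^k
  = |3|·2^0 + |-4|·2^1 + |0|·2^2 + |-4|·2^3
  = 3 + 8 + 0 + 32 = 43.
This bounds M(r) := max_{|z|=r} |p(z)| from above; equality holds iff all terms c_k z^k can be made to align in phase at a single z on |z|=r.
Part (b). At z = 2 (real, on the circle |z| = r):
  p(2) = (3)·2^0 + (-4)·2^1 + (0)·2^2 + (-4)·2^3 = -37.
  |p(2)| = 37.
Check: |p(2)| = 37 ≤ 43 = M_tri(2). ✓ Equality does not hold at z = 2 (the coefficients have mixed signs, so the terms do not all align in phase there).

M_tri(2) = 43; |p(2)| = 37; equality at z=2: no.


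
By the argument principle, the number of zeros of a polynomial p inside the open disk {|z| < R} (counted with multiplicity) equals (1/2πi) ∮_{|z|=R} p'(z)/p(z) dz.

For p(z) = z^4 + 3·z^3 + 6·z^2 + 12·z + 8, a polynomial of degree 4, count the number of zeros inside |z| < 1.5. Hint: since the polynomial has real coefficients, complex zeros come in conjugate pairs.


The zeros of p are: -1, -2, (0 + 2i), (0 - 2i).
Their magnitudes are: 1, 2, 2, 2.
Zeros with |z| < R = 1.5: -1.
Count = 1.
By the argument principle, (1/2πi) ∮_{|z|=R} p'(z)/p(z) dz equals exactly this count.

Number of zeros inside |z| < 1.5: 1.


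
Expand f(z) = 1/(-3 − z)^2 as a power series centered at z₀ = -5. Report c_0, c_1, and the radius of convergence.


Let w = z − z₀, so z = z₀ + w.
Then -3 − z = -3 − (z₀ + w) = (-3 − z₀) − w = 2 − w.
f(z) = 1/(2 − w)^2 = (1/(2)^2) · (1 − w/(2))^{−2}.
By the binomial series (1−u)^{−2} = Σ_{n≥0} C(n+1, 1) u^n for |u|<1, with u = w/(2):
  c_n = C(n+1, 1) / (2)^(n+2).
  c_0 = 1/(2)^2 = 1/4.
  c_1 = 2/(2)^3 = 1/4.
The series is valid for |w/d| < 1, i.e. |z − z₀| < |d|.
Radius of convergence: R = |-3 − z₀| = |2| = 2 (distance from z₀ to the singularity z = -3).

c_0 = 1/4, c_1 = 1/4; R = 2.


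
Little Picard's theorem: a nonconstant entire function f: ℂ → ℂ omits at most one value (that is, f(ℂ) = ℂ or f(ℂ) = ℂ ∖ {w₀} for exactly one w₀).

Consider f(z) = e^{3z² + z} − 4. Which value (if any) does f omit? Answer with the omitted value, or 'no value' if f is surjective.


Little Picard bounds the complement of f(ℂ) to at most one point.
The exponent g(z) = 3z² + z is a nonconstant polynomial, hence surjective onto ℂ. So e^{g(z)} takes every value in {e^w : w ∈ ℂ} = ℂ ∖ {0}. Adding -4 shifts the range to ℂ ∖ {-4}. f omits exactly -4.

Omitted value: -4.


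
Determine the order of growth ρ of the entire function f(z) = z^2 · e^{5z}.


M(r) = max_{|z|=r} |1|·|z|^2·|e^{5z}| = 1·r^2 · e^{5r^1} (the factors attain their maxima compatibly on |z|=r). Then log M(r) = log 1 + 2·log r + 5r^1, dominated by the last term, so log log M(r) ~ 1·log r. The polynomial factor 1z^2 contributes only a log r term and does not affect the order. ρ = 1.
Therefore ρ = 1.

Order ρ = 1.


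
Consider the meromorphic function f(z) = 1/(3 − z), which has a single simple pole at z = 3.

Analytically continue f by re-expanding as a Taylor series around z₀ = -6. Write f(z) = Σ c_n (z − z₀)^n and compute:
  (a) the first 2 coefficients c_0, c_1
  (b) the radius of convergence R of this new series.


Let w = z − z₀, so z = z₀ + w.
Then 3 − z = 3 − (z₀ + w) = (3 − z₀) − w = 9 − w.
f(z) = 1/(9 − w) = (1/(9)) · 1/(1 − w/(9)) = Σ_{n≥0} w^n / (9)^(n+1).
So c_n = 1/(9)^(n+1):
  c_0 = 1/(9)^1 = 1/9.
  c_1 = 1/(9)^2 = 1/81.
The series is valid for |w/d| < 1, i.e. |z − z₀| < |d|.
Radius of convergence: R = |3 − z₀| = |9| = 9 (distance from z₀ to the singularity z = 3).

c_0 = 1/9, c_1 = 1/81; R = 9.


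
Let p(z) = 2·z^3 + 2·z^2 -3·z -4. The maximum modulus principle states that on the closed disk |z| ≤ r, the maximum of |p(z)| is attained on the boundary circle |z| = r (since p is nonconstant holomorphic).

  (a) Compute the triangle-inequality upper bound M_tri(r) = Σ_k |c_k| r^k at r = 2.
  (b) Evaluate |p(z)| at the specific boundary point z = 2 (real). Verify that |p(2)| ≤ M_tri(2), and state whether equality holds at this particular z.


Coefficients: c_0 = -4, c_1 = -3, c_2 = 2, c_3 = 2. Radius r = 2.
Part (a). Triangle bound: M_tri(r) = Σ_k |c_k| r^k
  = |-4|·2^0 + |-3|·2^1 + |2|·2^2 + |2|·2^3
  = 4 + 6 + 8 + 16 = 34.
This bounds M(r) := max_{|z|=r} |p(z)| from above; equality holds iff all terms c_k z^k can be made to align in phase at a single z on |z|=r.
Part (b). At z = 2 (real, on the circle |z| = r):
  p(2) = (-4)·2^0 + (-3)·2^1 + (2)·2^2 + (2)·2^3 = 14.
  |p(2)| = 14.
Check: |p(2)| = 14 ≤ 34 = M_tri(2). ✓ Equality does not hold at z = 2 (the coefficients have mixed signs, so the terms do not all align in phase there).

M_tri(2) = 34; |p(2)| = 14; equality at z=2: no.


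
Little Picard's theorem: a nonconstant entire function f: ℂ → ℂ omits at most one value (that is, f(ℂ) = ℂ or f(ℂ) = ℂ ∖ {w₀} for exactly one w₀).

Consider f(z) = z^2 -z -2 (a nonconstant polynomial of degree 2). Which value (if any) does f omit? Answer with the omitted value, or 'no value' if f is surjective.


Little Picard bounds the complement of f(ℂ) to at most one point.
For every w ∈ ℂ, the equation p(z) − w = 0 is a nonconstant polynomial in z and hence has at least one root by the fundamental theorem of algebra. So p is surjective onto ℂ, omitting no value.

Omitted value: no value.
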